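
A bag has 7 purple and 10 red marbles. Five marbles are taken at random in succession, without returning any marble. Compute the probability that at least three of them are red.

Sum the hypergeometric tail for j = 3,…,5 red marbles.
Favorable = C(10,3)·C(7,2) + C(10,4)·C(7,1) + C(10,5)·C(7,0) = 4242; total = C(17,5) = 6188.
P = 4242/6188 = 303/442 ≈ 0.6855.

303/442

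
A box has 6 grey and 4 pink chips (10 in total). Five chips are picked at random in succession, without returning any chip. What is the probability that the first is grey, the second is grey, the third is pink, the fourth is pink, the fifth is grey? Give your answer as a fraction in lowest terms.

1/21

Multiply the conditional probability of each draw in order, without replacement, so each draw removes one from its color and from the total.
P = (6/10) · (5/9) · (4/8) · (3/7) · (4/6) = 1/21 ≈ 0.0476.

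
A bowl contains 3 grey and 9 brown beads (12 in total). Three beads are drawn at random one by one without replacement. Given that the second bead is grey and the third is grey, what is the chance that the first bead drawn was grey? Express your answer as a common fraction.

P(first=grey and the second bead is grey and the third is grey) = (3/12)·(2/11)·(1/10) = 1/220.
P(E) = Σ over first color = 1/220 + 9/220 = 1/22.
By Bayes, P(first=grey | E) = 1/220 / 1/22 = 1/10 ≈ 0.1000.

1/10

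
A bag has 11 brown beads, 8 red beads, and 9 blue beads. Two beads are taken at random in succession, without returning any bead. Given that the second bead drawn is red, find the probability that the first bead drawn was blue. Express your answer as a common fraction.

1/3

P(first=blue and the second bead drawn is red) = (9/28)·(8/27) = 2/21.
P(the second bead drawn is red) = Σ over first color = 22/189 + 2/27 + 2/21 = 2/7.
By Bayes, P(first=blue | the second bead drawn is red) = 2/21 / 2/7 = 1/3 ≈ 0.3333.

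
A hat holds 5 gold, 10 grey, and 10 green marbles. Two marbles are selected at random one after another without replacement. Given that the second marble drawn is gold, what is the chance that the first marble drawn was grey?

5/12

P(first=grey and the second marble drawn is gold) = (10/25)·(5/24) = 1/12.
P(the second marble drawn is gold) = Σ over first color = 1/30 + 1/12 + 1/12 = 1/5.
By Bayes, P(first=grey | the second marble drawn is gold) = 1/12 / 1/5 = 5/12 ≈ 0.4167.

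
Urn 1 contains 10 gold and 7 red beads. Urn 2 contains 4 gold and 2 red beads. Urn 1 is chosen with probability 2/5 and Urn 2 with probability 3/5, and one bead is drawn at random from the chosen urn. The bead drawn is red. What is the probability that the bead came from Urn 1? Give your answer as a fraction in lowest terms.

P(red | Urn 1) = 7/17; P(red | Urn 2) = 1/3.
P(red) = 2/5·7/17 + 3/5·1/3 = 31/85.
By Bayes' rule, P(Urn 1 | red) = 14/85 / 31/85 = 14/31 ≈ 0.4516.

14/31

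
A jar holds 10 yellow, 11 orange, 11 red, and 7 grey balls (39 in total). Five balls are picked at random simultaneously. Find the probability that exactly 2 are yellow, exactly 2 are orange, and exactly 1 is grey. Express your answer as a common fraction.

275/9139

Unordered draws without replacement: count favorable combinations over C(39,5).
Favorable = C(10,2) · C(11,2) · C(11,0) · C(7,1) = 17325; total = C(39,5) = 575757.
P = 17325/575757 = 275/9139 ≈ 0.0301.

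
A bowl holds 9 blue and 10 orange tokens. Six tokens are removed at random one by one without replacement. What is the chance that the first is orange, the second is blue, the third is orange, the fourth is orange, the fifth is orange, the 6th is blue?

Multiply the conditional probability of each draw in order, without replacement, so each draw removes one from its color and from the total.
P = (10/19) · (9/18) · (9/17) · (8/16) · (7/15) · (8/14) = 6/323 ≈ 0.0186.

6/323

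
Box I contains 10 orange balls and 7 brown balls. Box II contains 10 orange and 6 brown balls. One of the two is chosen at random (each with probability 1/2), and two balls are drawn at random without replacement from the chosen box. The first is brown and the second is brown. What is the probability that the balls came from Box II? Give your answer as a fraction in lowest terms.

17/38

P(E | Box I) = 21/136; P(E | Box II) = 1/8.
P(E) = 1/2·21/136 + 1/2·1/8 = 19/136.
By Bayes' rule, P(Box II | E) = 1/16 / 19/136 = 17/38 ≈ 0.4474.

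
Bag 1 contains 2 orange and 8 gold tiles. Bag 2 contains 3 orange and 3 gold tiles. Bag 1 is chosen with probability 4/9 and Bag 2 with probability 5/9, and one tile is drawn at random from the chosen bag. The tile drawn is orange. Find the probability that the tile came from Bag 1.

8/33

P(orange | Bag 1) = 1/5; P(orange | Bag 2) = 1/2.
P(orange) = 4/9·1/5 + 5/9·1/2 = 11/30.
By Bayes' rule, P(Bag 1 | orange) = 4/45 / 11/30 = 8/33 ≈ 0.2424.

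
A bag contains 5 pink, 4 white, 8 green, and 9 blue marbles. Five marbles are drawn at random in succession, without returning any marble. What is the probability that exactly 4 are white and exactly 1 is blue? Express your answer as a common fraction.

Unordered draws without replacement: count favorable combinations over C(26,5).
Favorable = C(5,0) · C(4,4) · C(8,0) · C(9,1) = 9; total = C(26,5) = 65780.
P = 9/65780 = 9/65780 ≈ 0.0001.

9/65780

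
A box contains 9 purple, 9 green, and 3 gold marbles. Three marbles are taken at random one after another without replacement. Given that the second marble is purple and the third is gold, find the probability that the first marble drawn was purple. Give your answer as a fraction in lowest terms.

P(first=purple and the second marble is purple and the third is gold) = (9/21)·(8/20)·(3/19) = 18/665.
P(E) = Σ over first color = 18/665 + 81/2660 + 9/1330 = 9/140.
By Bayes, P(first=purple | E) = 18/665 / 9/140 = 8/19 ≈ 0.4211.

8/19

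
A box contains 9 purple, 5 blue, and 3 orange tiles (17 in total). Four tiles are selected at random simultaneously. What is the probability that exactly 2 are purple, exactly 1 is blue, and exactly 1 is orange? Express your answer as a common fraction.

Unordered draws without replacement: count favorable combinations over C(17,4).
Favorable = C(9,2) · C(5,1) · C(3,1) = 540; total = C(17,4) = 2380.
P = 540/2380 = 27/119 ≈ 0.2269.

27/119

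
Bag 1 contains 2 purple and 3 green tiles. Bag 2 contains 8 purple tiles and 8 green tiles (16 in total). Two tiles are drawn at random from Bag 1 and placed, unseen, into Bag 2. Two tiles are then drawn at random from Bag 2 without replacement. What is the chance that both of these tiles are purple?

Condition on how many of the transferred tiles are purple (from Bag 1: 2 purple of 5; then Bag 2 has 18 total).
  0 purple: C(2,0)C(3,2)/C(5,2) = 3/10; then P = C(8,2)/C(18,2) = 28/153
  1 purple: C(2,1)C(3,1)/C(5,2) = 3/5; then P = C(9,2)/C(18,2) = 4/17
  2 purple: C(2,2)C(3,0)/C(5,2) = 1/10; then P = C(10,2)/C(18,2) = 5/17
P(both purple) = 23/102 ≈ 0.2255.

23/102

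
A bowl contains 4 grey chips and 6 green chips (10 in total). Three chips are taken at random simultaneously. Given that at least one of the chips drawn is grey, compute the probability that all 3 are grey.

P(all 3 grey) = C(4,3)/C(10,3) = 1/30; P(at least one grey) = 1 − C(6,3)/C(10,3) = 5/6.
Since 'all 3 grey' ⊆ 'at least one grey', P(all 3 | at least one) = 1/30 / 5/6 = 1/25 ≈ 0.0400.

1/25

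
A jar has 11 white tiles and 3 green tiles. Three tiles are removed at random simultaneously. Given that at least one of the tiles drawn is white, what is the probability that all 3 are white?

P(all 3 white) = C(11,3)/C(14,3) = 165/364; P(at least one white) = 1 − C(3,3)/C(14,3) = 363/364.
Since 'all 3 white' ⊆ 'at least one white', P(all 3 | at least one) = 165/364 / 363/364 = 5/11 ≈ 0.4545.

5/11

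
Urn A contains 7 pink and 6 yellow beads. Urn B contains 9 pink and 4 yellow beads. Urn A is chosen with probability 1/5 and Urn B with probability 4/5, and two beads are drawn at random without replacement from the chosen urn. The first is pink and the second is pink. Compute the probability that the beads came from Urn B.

P(E | Urn A) = 7/26; P(E | Urn B) = 6/13.
P(E) = 1/5·7/26 + 4/5·6/13 = 11/26.
By Bayes' rule, P(Urn B | E) = 24/65 / 11/26 = 48/55 ≈ 0.8727.

48/55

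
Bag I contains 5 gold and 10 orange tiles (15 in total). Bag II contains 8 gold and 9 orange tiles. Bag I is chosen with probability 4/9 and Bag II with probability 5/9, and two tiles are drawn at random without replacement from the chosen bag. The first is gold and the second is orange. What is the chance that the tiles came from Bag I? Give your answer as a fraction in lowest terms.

136/325

P(E | Bag I) = 5/21; P(E | Bag II) = 9/34.
P(E) = 4/9·5/21 + 5/9·9/34 = 1625/6426.
By Bayes' rule, P(Bag I | E) = 20/189 / 1625/6426 = 136/325 ≈ 0.4185.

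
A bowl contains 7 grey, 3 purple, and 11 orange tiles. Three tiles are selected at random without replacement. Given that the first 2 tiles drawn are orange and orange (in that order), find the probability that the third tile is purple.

After removing 2 orange, the bowl has 3 purple out of 19 remaining.
P(third is purple | given) = 3/19 ≈ 0.1579.

3/19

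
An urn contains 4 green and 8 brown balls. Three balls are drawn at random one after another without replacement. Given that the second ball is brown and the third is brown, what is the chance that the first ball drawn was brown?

3/5

P(first=brown and the second ball is brown and the third is brown) = (8/12)·(7/11)·(6/10) = 14/55.
P(E) = Σ over first color = 28/165 + 14/55 = 14/33.
By Bayes, P(first=brown | E) = 14/55 / 14/33 = 3/5 ≈ 0.6000.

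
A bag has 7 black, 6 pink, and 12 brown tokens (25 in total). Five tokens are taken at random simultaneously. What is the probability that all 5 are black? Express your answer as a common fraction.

1/2530

Unordered draws without replacement: count favorable combinations over C(25,5).
Favorable = C(7,5) · C(6,0) · C(12,0) = 21; total = C(25,5) = 53130.
P = 21/53130 = 1/2530 ≈ 0.0004.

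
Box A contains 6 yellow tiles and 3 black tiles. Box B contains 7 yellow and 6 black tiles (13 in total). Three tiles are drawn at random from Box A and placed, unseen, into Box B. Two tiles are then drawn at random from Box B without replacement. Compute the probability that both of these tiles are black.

17/96

Condition on how many of the transferred tiles are black (from Box A: 3 black of 9; then Box B has 16 total).
  0 black: C(3,0)C(6,3)/C(9,3) = 5/21; then P = C(6,2)/C(16,2) = 1/8
  1 black: C(3,1)C(6,2)/C(9,3) = 15/28; then P = C(7,2)/C(16,2) = 7/40
  2 black: C(3,2)C(6,1)/C(9,3) = 3/14; then P = C(8,2)/C(16,2) = 7/30
  3 black: C(3,3)C(6,0)/C(9,3) = 1/84; then P = C(9,2)/C(16,2) = 3/10
P(both black) = 17/96 ≈ 0.1771.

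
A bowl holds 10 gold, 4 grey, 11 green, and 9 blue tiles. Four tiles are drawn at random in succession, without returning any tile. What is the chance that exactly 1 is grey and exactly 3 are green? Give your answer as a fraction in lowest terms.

15/1054

Unordered draws without replacement: count favorable combinations over C(34,4).
Favorable = C(10,0) · C(4,1) · C(11,3) · C(9,0) = 660; total = C(34,4) = 46376.
P = 660/46376 = 15/1054 ≈ 0.0142.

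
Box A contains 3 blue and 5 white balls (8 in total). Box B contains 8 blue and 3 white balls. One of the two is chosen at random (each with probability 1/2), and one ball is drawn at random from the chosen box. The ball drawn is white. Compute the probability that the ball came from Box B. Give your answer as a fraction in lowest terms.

P(white | Box A) = 5/8; P(white | Box B) = 3/11.
P(white) = 1/2·5/8 + 1/2·3/11 = 79/176.
By Bayes' rule, P(Box B | white) = 3/22 / 79/176 = 24/79 ≈ 0.3038.

24/79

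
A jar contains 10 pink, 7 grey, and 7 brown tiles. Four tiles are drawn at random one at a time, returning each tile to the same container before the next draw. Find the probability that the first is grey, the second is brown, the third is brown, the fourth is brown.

Multiply the conditional probability of each draw in order, with replacement (the composition resets each draw).
P = (7/24) · (7/24) · (7/24) · (7/24) = 2401/331776 ≈ 0.0072.

2401/331776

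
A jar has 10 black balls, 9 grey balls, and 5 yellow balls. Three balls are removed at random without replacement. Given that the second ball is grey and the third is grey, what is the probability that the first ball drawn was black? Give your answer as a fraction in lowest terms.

5/11

P(first=black and the second ball is grey and the third is grey) = (10/24)·(9/23)·(8/22) = 15/253.
P(E) = Σ over first color = 15/253 + 21/506 + 15/506 = 3/23.
By Bayes, P(first=black | E) = 15/253 / 3/23 = 5/11 ≈ 0.4545.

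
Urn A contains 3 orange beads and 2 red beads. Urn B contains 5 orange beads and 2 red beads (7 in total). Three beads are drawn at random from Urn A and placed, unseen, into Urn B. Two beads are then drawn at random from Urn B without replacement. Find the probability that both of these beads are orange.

199/450

Condition on how many of the transferred beads are orange (from Urn A: 3 orange of 5; then Urn B has 10 total).
  1 orange: C(3,1)C(2,2)/C(5,3) = 3/10; then P = C(6,2)/C(10,2) = 1/3
  2 orange: C(3,2)C(2,1)/C(5,3) = 3/5; then P = C(7,2)/C(10,2) = 7/15
  3 orange: C(3,3)C(2,0)/C(5,3) = 1/10; then P = C(8,2)/C(10,2) = 28/45
P(both orange) = 199/450 ≈ 0.4422.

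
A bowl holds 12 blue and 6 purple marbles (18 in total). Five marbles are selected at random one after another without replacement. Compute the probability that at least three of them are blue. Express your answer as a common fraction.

1177/1428

Sum the hypergeometric tail for j = 3,…,5 blue marbles.
Favorable = C(12,3)·C(6,2) + C(12,4)·C(6,1) + C(12,5)·C(6,0) = 7062; total = C(18,5) = 8568.
P = 7062/8568 = 1177/1428 ≈ 0.8242.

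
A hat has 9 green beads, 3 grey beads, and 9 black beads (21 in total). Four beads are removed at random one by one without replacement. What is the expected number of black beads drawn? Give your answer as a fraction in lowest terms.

12/7

By linearity of expectation, E[X] = Σ P(draw i is black); by symmetry each draw (even without replacement) has P(black) = 9/21.
E[X] = 4 · 9/21 = 12/7 ≈ 1.7143.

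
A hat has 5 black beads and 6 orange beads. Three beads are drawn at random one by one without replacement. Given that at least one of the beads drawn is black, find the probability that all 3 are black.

2/29

P(all 3 black) = C(5,3)/C(11,3) = 2/33; P(at least one black) = 1 − C(6,3)/C(11,3) = 29/33.
Since 'all 3 black' ⊆ 'at least one black', P(all 3 | at least one) = 2/33 / 29/33 = 2/29 ≈ 0.0690.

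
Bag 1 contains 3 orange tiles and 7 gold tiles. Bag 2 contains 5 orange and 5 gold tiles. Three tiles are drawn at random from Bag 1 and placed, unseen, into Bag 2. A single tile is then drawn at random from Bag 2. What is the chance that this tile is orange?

Condition on how many of the transferred tiles are orange (from Bag 1: 3 orange of 10; then Bag 2 has 13 total).
  0 orange: C(3,0)C(7,3)/C(10,3) = 7/24; then P = 5/13
  1 orange: C(3,1)C(7,2)/C(10,3) = 21/40; then P = 6/13
  2 orange: C(3,2)C(7,1)/C(10,3) = 7/40; then P = 7/13
  3 orange: C(3,3)C(7,0)/C(10,3) = 1/120; then P = 8/13
P(orange from Bag 2) = 59/130 ≈ 0.4538.

59/130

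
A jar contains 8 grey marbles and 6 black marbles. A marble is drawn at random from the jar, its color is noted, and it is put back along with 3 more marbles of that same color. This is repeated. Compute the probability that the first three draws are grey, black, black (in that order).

Track the composition after each reinforcement of +3.
P = (8/14) · (6/17) · (9/20) = 54/595 ≈ 0.0908.

54/595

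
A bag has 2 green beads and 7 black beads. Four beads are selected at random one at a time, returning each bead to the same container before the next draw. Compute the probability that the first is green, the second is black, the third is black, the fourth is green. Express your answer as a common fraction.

Multiply the conditional probability of each draw in order, with replacement (the composition resets each draw).
P = (2/9) · (7/9) · (7/9) · (2/9) = 196/6561 ≈ 0.0299.

196/6561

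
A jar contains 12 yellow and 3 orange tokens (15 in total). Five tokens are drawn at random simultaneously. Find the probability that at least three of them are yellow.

Sum the hypergeometric tail for j = 3,…,5 yellow tokens.
Favorable = C(12,3)·C(3,2) + C(12,4)·C(3,1) + C(12,5)·C(3,0) = 2937; total = C(15,5) = 3003.
P = 2937/3003 = 89/91 ≈ 0.9780.

89/91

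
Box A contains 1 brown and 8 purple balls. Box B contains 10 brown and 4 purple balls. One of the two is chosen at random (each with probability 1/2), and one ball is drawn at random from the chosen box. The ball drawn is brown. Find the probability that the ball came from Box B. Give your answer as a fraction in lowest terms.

45/52

P(brown | Box A) = 1/9; P(brown | Box B) = 5/7.
P(brown) = 1/2·1/9 + 1/2·5/7 = 26/63.
By Bayes' rule, P(Box B | brown) = 5/14 / 26/63 = 45/52 ≈ 0.8654.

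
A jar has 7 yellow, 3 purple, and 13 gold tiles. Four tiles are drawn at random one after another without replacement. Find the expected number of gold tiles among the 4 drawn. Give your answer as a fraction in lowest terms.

52/23

By linearity of expectation, E[X] = Σ P(draw i is gold); by symmetry each draw (even without replacement) has P(gold) = 13/23.
E[X] = 4 · 13/23 = 52/23 ≈ 2.2609.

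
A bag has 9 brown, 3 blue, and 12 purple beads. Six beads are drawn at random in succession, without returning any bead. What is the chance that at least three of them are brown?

Sum the hypergeometric tail for j = 3,…,6 brown beads.
Favorable = C(9,3)·C(15,3) + C(9,4)·C(15,2) + C(9,5)·C(15,1) + C(9,6)·C(15,0) = 53424; total = C(24,6) = 134596.
P = 53424/134596 = 1908/4807 ≈ 0.3969.

1908/4807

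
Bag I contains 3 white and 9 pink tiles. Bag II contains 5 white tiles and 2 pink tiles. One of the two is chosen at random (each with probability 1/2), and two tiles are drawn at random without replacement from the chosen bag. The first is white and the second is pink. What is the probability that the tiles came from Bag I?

P(E | Bag I) = 9/44; P(E | Bag II) = 5/21.
P(E) = 1/2·9/44 + 1/2·5/21 = 409/1848.
By Bayes' rule, P(Bag I | E) = 9/88 / 409/1848 = 189/409 ≈ 0.4621.

189/409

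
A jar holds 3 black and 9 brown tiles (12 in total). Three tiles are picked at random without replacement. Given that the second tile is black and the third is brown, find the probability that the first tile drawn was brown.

P(first=brown and the second tile is black and the third is brown) = (9/12)·(3/11)·(8/10) = 9/55.
P(E) = Σ over first color = 9/220 + 9/55 = 9/44.
By Bayes, P(first=brown | E) = 9/55 / 9/44 = 4/5 ≈ 0.8000.

4/5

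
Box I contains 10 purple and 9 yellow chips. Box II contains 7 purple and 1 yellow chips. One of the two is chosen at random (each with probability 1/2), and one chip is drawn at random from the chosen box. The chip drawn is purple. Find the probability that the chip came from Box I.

80/213

P(purple | Box I) = 10/19; P(purple | Box II) = 7/8.
P(purple) = 1/2·10/19 + 1/2·7/8 = 213/304.
By Bayes' rule, P(Box I | purple) = 5/19 / 213/304 = 80/213 ≈ 0.3756.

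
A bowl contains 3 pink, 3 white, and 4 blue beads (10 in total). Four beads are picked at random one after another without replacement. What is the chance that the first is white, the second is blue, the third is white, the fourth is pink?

1/70

Multiply the conditional probability of each draw in order, without replacement, so each draw removes one from its color and from the total.
P = (3/10) · (4/9) · (2/8) · (3/7) = 1/70 ≈ 0.0143.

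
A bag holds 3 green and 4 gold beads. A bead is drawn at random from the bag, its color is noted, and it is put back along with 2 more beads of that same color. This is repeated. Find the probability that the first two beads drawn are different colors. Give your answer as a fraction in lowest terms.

Either gold then green, or green then gold; after the first draw the total is 9.
P = (4/7)·(3/9) + (3/7)·(4/9) = 8/21 ≈ 0.3810.

8/21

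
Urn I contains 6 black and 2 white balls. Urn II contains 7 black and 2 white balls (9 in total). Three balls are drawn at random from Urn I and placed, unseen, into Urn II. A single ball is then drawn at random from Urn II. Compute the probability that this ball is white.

Condition on how many of the transferred balls are white (from Urn I: 2 white of 8; then Urn II has 12 total).
  0 white: C(2,0)C(6,3)/C(8,3) = 5/14; then P = 2/12
  1 white: C(2,1)C(6,2)/C(8,3) = 15/28; then P = 3/12
  2 white: C(2,2)C(6,1)/C(8,3) = 3/28; then P = 4/12
P(white from Urn II) = 11/48 ≈ 0.2292.

11/48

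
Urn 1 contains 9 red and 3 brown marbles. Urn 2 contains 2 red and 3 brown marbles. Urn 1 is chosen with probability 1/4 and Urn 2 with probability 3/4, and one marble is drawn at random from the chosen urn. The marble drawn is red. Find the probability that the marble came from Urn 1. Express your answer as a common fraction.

P(red | Urn 1) = 3/4; P(red | Urn 2) = 2/5.
P(red) = 1/4·3/4 + 3/4·2/5 = 39/80.
By Bayes' rule, P(Urn 1 | red) = 3/16 / 39/80 = 5/13 ≈ 0.3846.

5/13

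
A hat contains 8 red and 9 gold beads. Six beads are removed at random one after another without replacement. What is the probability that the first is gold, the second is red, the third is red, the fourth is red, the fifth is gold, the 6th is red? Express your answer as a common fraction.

3/221

Multiply the conditional probability of each draw in order, without replacement, so each draw removes one from its color and from the total.
P = (9/17) · (8/16) · (7/15) · (6/14) · (8/13) · (5/12) = 3/221 ≈ 0.0136.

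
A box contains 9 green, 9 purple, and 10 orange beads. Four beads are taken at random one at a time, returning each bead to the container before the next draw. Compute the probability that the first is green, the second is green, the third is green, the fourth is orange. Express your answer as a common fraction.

3645/307328

Multiply the conditional probability of each draw in order, with replacement (the composition resets each draw).
P = (9/28) · (9/28) · (9/28) · (10/28) = 3645/307328 ≈ 0.0119.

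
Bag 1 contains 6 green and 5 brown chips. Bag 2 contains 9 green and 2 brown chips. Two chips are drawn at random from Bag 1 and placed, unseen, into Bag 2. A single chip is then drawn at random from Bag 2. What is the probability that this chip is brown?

32/143

Condition on how many of the transferred chips are brown (from Bag 1: 5 brown of 11; then Bag 2 has 13 total).
  0 brown: C(5,0)C(6,2)/C(11,2) = 3/11; then P = 2/13
  1 brown: C(5,1)C(6,1)/C(11,2) = 6/11; then P = 3/13
  2 brown: C(5,2)C(6,0)/C(11,2) = 2/11; then P = 4/13
P(brown from Bag 2) = 32/143 ≈ 0.2238.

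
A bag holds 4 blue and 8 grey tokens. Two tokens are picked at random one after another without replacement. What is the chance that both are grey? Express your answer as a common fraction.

Unordered draws without replacement: count favorable combinations over C(12,2).
Favorable = C(4,0) · C(8,2) = 28; total = C(12,2) = 66.
P = 28/66 = 14/33 ≈ 0.4242.

14/33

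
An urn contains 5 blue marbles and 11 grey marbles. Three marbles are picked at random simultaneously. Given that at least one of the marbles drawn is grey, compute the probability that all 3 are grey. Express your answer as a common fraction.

P(all 3 grey) = C(11,3)/C(16,3) = 33/112; P(at least one grey) = 1 − C(5,3)/C(16,3) = 55/56.
Since 'all 3 grey' ⊆ 'at least one grey', P(all 3 | at least one) = 33/112 / 55/56 = 3/10 ≈ 0.3000.

3/10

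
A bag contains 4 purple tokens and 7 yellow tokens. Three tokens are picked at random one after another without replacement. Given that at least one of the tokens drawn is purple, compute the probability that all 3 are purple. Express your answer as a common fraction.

P(all 3 purple) = C(4,3)/C(11,3) = 4/165; P(at least one purple) = 1 − C(7,3)/C(11,3) = 26/33.
Since 'all 3 purple' ⊆ 'at least one purple', P(all 3 | at least one) = 4/165 / 26/33 = 2/65 ≈ 0.0308.

2/65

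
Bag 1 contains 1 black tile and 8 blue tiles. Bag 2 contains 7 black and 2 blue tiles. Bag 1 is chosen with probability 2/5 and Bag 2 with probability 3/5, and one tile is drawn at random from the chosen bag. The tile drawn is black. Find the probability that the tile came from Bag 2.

21/23

P(black | Bag 1) = 1/9; P(black | Bag 2) = 7/9.
P(black) = 2/5·1/9 + 3/5·7/9 = 23/45.
By Bayes' rule, P(Bag 2 | black) = 7/15 / 23/45 = 21/23 ≈ 0.9130.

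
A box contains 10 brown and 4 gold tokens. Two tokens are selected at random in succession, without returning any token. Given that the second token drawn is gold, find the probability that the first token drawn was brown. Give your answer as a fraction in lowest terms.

10/13

P(first=brown and the second token drawn is gold) = (10/14)·(4/13) = 20/91.
P(the second token drawn is gold) = Σ over first color = 20/91 + 6/91 = 2/7.
By Bayes, P(first=brown | the second token drawn is gold) = 20/91 / 2/7 = 10/13 ≈ 0.7692.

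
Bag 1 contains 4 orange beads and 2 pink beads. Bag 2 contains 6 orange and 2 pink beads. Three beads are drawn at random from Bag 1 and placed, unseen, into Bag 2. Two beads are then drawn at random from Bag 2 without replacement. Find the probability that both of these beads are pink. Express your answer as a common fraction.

Condition on how many of the transferred beads are pink (from Bag 1: 2 pink of 6; then Bag 2 has 11 total).
  0 pink: C(2,0)C(4,3)/C(6,3) = 1/5; then P = C(2,2)/C(11,2) = 1/55
  1 pink: C(2,1)C(4,2)/C(6,3) = 3/5; then P = C(3,2)/C(11,2) = 3/55
  2 pink: C(2,2)C(4,1)/C(6,3) = 1/5; then P = C(4,2)/C(11,2) = 6/55
P(both pink) = 16/275 ≈ 0.0582.

16/275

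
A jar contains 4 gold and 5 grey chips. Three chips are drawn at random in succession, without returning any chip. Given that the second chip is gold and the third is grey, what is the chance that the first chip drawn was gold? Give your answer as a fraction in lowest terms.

3/7

P(first=gold and the second chip is gold and the third is grey) = (4/9)·(3/8)·(5/7) = 5/42.
P(E) = Σ over first color = 5/42 + 10/63 = 5/18.
By Bayes, P(first=gold | E) = 5/42 / 5/18 = 3/7 ≈ 0.4286.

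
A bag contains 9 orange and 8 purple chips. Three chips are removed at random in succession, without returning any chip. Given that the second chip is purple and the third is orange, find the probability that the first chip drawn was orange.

8/15

P(first=orange and the second chip is purple and the third is orange) = (9/17)·(8/16)·(8/15) = 12/85.
P(E) = Σ over first color = 12/85 + 21/170 = 9/34.
By Bayes, P(first=orange | E) = 12/85 / 9/34 = 8/15 ≈ 0.5333.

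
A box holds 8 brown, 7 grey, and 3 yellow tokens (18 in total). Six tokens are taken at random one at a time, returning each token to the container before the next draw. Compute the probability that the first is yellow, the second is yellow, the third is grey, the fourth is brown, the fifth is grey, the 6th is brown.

Multiply the conditional probability of each draw in order, with replacement (the composition resets each draw).
P = (3/18) · (3/18) · (7/18) · (8/18) · (7/18) · (8/18) = 49/59049 ≈ 0.0008.

49/59049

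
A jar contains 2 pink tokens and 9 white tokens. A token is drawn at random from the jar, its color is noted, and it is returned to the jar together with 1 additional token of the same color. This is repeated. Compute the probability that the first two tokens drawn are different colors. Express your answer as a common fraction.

Either pink then white, or white then pink; after the first draw the total is 12.
P = (2/11)·(9/12) + (9/11)·(2/12) = 3/11 ≈ 0.2727.

3/11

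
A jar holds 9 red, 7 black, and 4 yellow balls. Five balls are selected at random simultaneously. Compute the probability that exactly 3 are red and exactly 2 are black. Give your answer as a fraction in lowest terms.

147/1292

Unordered draws without replacement: count favorable combinations over C(20,5).
Favorable = C(9,3) · C(7,2) · C(4,0) = 1764; total = C(20,5) = 15504.
P = 1764/15504 = 147/1292 ≈ 0.1138.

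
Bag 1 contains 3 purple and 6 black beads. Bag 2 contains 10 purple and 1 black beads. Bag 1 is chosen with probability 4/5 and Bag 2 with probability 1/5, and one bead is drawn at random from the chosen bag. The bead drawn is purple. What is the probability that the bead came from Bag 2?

15/37

P(purple | Bag 1) = 1/3; P(purple | Bag 2) = 10/11.
P(purple) = 4/5·1/3 + 1/5·10/11 = 74/165.
By Bayes' rule, P(Bag 2 | purple) = 2/11 / 74/165 = 15/37 ≈ 0.4054.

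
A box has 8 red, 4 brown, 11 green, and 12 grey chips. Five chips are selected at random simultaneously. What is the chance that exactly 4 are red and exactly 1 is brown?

5/5797

Unordered draws without replacement: count favorable combinations over C(35,5).
Favorable = C(8,4) · C(4,1) · C(11,0) · C(12,0) = 280; total = C(35,5) = 324632.
P = 280/324632 = 5/5797 ≈ 0.0009.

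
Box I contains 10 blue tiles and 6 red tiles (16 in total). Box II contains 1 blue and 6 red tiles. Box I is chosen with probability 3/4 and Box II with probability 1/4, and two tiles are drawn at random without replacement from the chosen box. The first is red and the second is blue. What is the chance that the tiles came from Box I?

P(E | Box I) = 1/4; P(E | Box II) = 1/7.
P(E) = 3/4·1/4 + 1/4·1/7 = 25/112.
By Bayes' rule, P(Box I | E) = 3/16 / 25/112 = 21/25 ≈ 0.8400.

21/25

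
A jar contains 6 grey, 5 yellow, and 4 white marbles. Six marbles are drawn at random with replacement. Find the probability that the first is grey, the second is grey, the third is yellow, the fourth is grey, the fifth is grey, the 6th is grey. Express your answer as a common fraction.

Multiply the conditional probability of each draw in order, with replacement (the composition resets each draw).
P = (6/15) · (6/15) · (5/15) · (6/15) · (6/15) · (6/15) = 32/9375 ≈ 0.0034.

32/9375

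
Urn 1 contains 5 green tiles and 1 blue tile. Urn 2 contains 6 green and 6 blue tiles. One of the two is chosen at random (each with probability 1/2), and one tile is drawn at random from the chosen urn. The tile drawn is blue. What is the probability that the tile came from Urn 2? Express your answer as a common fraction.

P(blue | Urn 1) = 1/6; P(blue | Urn 2) = 1/2.
P(blue) = 1/2·1/6 + 1/2·1/2 = 1/3.
By Bayes' rule, P(Urn 2 | blue) = 1/4 / 1/3 = 3/4 ≈ 0.7500.

3/4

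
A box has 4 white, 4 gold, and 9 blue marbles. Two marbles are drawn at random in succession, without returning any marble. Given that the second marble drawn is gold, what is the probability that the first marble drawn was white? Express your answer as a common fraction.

1/4

P(first=white and the second marble drawn is gold) = (4/17)·(4/16) = 1/17.
P(the second marble drawn is gold) = Σ over first color = 1/17 + 3/68 + 9/68 = 4/17.
By Bayes, P(first=white | the second marble drawn is gold) = 1/17 / 4/17 = 1/4 ≈ 0.2500.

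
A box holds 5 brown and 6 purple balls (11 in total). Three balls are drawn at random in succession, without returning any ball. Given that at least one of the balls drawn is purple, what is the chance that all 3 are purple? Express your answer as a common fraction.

P(all 3 purple) = C(6,3)/C(11,3) = 4/33; P(at least one purple) = 1 − C(5,3)/C(11,3) = 31/33.
Since 'all 3 purple' ⊆ 'at least one purple', P(all 3 | at least one) = 4/33 / 31/33 = 4/31 ≈ 0.1290.

4/31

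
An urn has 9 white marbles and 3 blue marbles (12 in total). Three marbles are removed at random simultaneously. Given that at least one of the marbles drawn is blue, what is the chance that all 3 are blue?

P(all 3 blue) = C(3,3)/C(12,3) = 1/220; P(at least one blue) = 1 − C(9,3)/C(12,3) = 34/55.
Since 'all 3 blue' ⊆ 'at least one blue', P(all 3 | at least one) = 1/220 / 34/55 = 1/136 ≈ 0.0074.

1/136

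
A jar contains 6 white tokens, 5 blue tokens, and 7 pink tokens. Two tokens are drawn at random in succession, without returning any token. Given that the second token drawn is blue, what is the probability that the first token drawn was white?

6/17

P(first=white and the second token drawn is blue) = (6/18)·(5/17) = 5/51.
P(the second token drawn is blue) = Σ over first color = 5/51 + 10/153 + 35/306 = 5/18.
By Bayes, P(first=white | the second token drawn is blue) = 5/51 / 5/18 = 6/17 ≈ 0.3529.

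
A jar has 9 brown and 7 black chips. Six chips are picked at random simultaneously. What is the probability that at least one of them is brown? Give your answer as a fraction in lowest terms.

Use the complement: P(at least one brown) = 1 − P(no brown).
P(none) = C(7,6)/C(16,6) = 7/8008.
So P = 1 − 7/8008 = 1143/1144 ≈ 0.9991.

1143/1144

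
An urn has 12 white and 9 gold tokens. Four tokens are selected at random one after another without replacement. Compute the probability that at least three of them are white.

Sum the hypergeometric tail for j = 3,…,4 white tokens.
Favorable = C(12,3)·C(9,1) + C(12,4)·C(9,0) = 2475; total = C(21,4) = 5985.
P = 2475/5985 = 55/133 ≈ 0.4135.

55/133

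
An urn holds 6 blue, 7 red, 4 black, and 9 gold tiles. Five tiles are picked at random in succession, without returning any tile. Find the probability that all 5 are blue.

Unordered draws without replacement: count favorable combinations over C(26,5).
Favorable = C(6,5) · C(7,0) · C(4,0) · C(9,0) = 6; total = C(26,5) = 65780.
P = 6/65780 = 3/32890 ≈ 0.0001.

3/32890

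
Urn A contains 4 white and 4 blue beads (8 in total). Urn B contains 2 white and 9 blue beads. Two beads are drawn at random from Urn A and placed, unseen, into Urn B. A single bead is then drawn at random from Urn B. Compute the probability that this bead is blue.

10/13

Condition on how many of the transferred beads are blue (from Urn A: 4 blue of 8; then Urn B has 13 total).
  0 blue: C(4,0)C(4,2)/C(8,2) = 3/14; then P = 9/13
  1 blue: C(4,1)C(4,1)/C(8,2) = 4/7; then P = 10/13
  2 blue: C(4,2)C(4,0)/C(8,2) = 3/14; then P = 11/13
P(blue from Urn B) = 10/13 ≈ 0.7692.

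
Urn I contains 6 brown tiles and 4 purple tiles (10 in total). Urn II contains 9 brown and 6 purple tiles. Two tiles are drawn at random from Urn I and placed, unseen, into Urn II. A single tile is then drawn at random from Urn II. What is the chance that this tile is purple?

2/5

Condition on how many of the transferred tiles are purple (from Urn I: 4 purple of 10; then Urn II has 17 total).
  0 purple: C(4,0)C(6,2)/C(10,2) = 1/3; then P = 6/17
  1 purple: C(4,1)C(6,1)/C(10,2) = 8/15; then P = 7/17
  2 purple: C(4,2)C(6,0)/C(10,2) = 2/15; then P = 8/17
P(purple from Urn II) = 2/5 ≈ 0.4000.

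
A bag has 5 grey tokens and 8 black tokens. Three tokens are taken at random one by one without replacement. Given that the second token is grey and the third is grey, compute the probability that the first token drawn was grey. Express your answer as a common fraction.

P(first=grey and the second token is grey and the third is grey) = (5/13)·(4/12)·(3/11) = 5/143.
P(E) = Σ over first color = 5/143 + 40/429 = 5/39.
By Bayes, P(first=grey | E) = 5/143 / 5/39 = 3/11 ≈ 0.2727.

3/11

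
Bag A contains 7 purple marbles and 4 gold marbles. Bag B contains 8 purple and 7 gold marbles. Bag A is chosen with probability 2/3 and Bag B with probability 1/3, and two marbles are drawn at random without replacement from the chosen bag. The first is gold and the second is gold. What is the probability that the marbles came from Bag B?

11/23

P(E | Bag A) = 6/55; P(E | Bag B) = 1/5.
P(E) = 2/3·6/55 + 1/3·1/5 = 23/165.
By Bayes' rule, P(Bag B | E) = 1/15 / 23/165 = 11/23 ≈ 0.4783.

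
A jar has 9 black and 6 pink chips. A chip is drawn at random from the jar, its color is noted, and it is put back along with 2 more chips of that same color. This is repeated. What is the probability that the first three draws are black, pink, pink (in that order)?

144/1615

Track the composition after each reinforcement of +2.
P = (9/15) · (6/17) · (8/19) = 144/1615 ≈ 0.0892.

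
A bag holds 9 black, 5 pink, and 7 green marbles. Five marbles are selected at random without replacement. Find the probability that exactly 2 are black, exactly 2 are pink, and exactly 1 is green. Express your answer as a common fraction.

40/323

Unordered draws without replacement: count favorable combinations over C(21,5).
Favorable = C(9,2) · C(5,2) · C(7,1) = 2520; total = C(21,5) = 20349.
P = 2520/20349 = 40/323 ≈ 0.1238.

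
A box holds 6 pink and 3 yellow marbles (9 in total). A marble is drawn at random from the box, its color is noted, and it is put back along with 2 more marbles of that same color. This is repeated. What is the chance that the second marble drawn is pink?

2/3

Condition on the first draw. If first is pink (prob 6/9), second-pink has prob (8)/(11); if not (prob 3/9), it has prob 6/(11).
P = (6/9)·(8/11) + (3/9)·(6/11) = 2/3 ≈ 0.6667.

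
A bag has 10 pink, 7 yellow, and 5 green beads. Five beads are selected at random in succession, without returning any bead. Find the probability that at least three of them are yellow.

67/418

Sum the hypergeometric tail for j = 3,…,5 yellow beads.
Favorable = C(7,3)·C(15,2) + C(7,4)·C(15,1) + C(7,5)·C(15,0) = 4221; total = C(22,5) = 26334.
P = 4221/26334 = 67/418 ≈ 0.1603.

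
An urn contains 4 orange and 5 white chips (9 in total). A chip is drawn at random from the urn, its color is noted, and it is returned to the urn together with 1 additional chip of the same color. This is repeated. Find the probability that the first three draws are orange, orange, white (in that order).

10/99

Track the composition after each reinforcement of +1.
P = (4/9) · (5/10) · (5/11) = 10/99 ≈ 0.1010.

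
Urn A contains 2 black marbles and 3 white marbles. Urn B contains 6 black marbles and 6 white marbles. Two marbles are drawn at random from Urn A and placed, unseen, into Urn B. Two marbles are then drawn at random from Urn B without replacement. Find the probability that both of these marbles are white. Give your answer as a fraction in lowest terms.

Condition on how many of the transferred marbles are white (from Urn A: 3 white of 5; then Urn B has 14 total).
  0 white: C(3,0)C(2,2)/C(5,2) = 1/10; then P = C(6,2)/C(14,2) = 15/91
  1 white: C(3,1)C(2,1)/C(5,2) = 3/5; then P = C(7,2)/C(14,2) = 3/13
  2 white: C(3,2)C(2,0)/C(5,2) = 3/10; then P = C(8,2)/C(14,2) = 4/13
P(both white) = 45/182 ≈ 0.2473.

45/182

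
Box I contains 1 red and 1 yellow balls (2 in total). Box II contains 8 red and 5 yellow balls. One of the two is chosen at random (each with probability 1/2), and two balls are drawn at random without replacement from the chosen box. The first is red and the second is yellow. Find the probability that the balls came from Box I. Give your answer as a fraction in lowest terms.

39/59

P(E | Box I) = 1/2; P(E | Box II) = 10/39.
P(E) = 1/2·1/2 + 1/2·10/39 = 59/156.
By Bayes' rule, P(Box I | E) = 1/4 / 59/156 = 39/59 ≈ 0.6610.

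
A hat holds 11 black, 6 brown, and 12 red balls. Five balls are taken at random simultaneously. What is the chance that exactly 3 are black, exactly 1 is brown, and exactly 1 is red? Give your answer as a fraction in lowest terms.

Unordered draws without replacement: count favorable combinations over C(29,5).
Favorable = C(11,3) · C(6,1) · C(12,1) = 11880; total = C(29,5) = 118755.
P = 11880/118755 = 264/2639 ≈ 0.1000.

264/2639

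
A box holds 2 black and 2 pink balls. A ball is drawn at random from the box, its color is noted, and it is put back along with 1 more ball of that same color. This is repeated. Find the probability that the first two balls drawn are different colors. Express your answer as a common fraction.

2/5

Either black then pink, or pink then black; after the first draw the total is 5.
P = (2/4)·(2/5) + (2/4)·(2/5) = 2/5 ≈ 0.4000.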